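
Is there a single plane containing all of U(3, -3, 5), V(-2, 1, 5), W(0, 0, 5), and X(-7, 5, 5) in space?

Yes

The four points are coplanar iff the 3×3 determinant with rows UV, UW, UX is zero.
Rows: (-5, 4, 0), (-3, 3, 0), (-10, 8, 0).
Expanding along the first row: (-5)(0) − (4)(0) + (0)(6) = 0.
Zero determinant ⇒ coplanar.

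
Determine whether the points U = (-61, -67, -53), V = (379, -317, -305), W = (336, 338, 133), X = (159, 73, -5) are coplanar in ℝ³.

No

With U as base: UV = (440, -250, -252), UW = (397, 405, 186), UX = (220, 140, 48).
UW × UX = (-6600, 21864, -33520).
UV · (UW × UX) = 77040.
Since 77040 ≠ 0, the four points are not coplanar.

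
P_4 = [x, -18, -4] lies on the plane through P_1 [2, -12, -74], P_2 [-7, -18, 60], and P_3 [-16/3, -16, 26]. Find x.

A normal to the plane is n = P_1P_2 × P_1P_3 = (-64, -248/3, -8).
P_4 lies in the plane iff n · P_1P_4 = 0.
This gives (-64)x + (64) = 0, so x = 1.

1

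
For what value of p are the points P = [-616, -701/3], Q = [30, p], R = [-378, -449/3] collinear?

-17/3

The three points are collinear iff det[PQ; PR] = 0.
This determinant is linear in p: (-238)p + (-4046/3) = 0, so p = -17/3.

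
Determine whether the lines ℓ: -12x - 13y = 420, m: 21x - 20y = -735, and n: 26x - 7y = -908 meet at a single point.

No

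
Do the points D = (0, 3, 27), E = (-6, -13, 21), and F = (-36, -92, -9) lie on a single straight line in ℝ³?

No

DE = (-6, -16, -6), DF = (-36, -95, -36).
DE × DF = (6, 0, -6).
The cross product is nonzero, so the points do not lie on one line.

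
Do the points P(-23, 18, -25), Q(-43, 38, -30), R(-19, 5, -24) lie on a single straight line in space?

No

PQ = (-20, 20, -5), PR = (4, -13, 1).
PQ × PR = (-45, 0, 180).
The cross product is nonzero, so the points do not lie on one line.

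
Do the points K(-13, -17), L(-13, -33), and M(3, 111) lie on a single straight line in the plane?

KL = (0, -16), KM = (16, 128).
det[KL; KM] = (0)(128) − (-16)(16) = 256.
The determinant is nonzero, so they are not collinear.

No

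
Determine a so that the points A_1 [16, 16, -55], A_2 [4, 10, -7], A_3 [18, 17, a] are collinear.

Direction A_1A_2 = (-12, -6, 48). From the x-coordinate of A_3, the parameter along the line is τ = (18 − 16)/(-12) = -1/6.
Then a = (-55) + (-1/6)·(48) = -63.

-63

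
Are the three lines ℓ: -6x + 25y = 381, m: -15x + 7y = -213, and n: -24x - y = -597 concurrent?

Yes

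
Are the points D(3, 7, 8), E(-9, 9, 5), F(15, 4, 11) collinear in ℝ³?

DE = (-12, 2, -3), DF = (12, -3, 3).
DE × DF = (-3, 0, 12).
The cross product is nonzero, so the points do not lie on one line.

No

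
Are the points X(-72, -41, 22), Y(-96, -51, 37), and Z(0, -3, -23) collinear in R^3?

XY = (-24, -10, 15), XZ = (72, 38, -45).
Comparing components 2 and 3: (-10)(-45) − (15)(38) = -120 ≠ 0, so XY and XZ are not parallel and the points are not collinear.

No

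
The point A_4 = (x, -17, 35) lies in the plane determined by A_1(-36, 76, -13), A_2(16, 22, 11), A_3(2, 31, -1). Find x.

58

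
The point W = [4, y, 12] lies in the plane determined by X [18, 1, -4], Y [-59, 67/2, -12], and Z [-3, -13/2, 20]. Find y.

-4

The plane through X, Y, Z has equation 720x + 2016y + 1260z = 9936.
Substituting W: (2016)y + (18000) = 9936, so y = -4.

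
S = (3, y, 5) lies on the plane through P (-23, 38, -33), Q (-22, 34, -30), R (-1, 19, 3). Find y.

26

Coplanarity requires PQ · (PR × PS) = 0.
PQ = (1, -4, 3), PR = (22, -19, 36); the triple product is linear in y with coefficient 30 and constant term -780.
Setting it to zero: y = 26.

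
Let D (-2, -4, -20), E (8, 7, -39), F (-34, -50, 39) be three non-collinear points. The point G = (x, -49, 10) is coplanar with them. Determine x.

A normal to the plane is n = DE × DF = (-225, 18, -108).
G lies in the plane iff n · DG = 0.
This gives (-225)x + (-4500) = 0, so x = -20.

-20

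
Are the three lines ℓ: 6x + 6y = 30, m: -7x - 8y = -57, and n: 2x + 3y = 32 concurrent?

Intersecting ℓ and m: solving the 2×2 system gives (x, y) = (-17, 22).
Substitute into n: (2)(-17) + (3)(22) = 32.
This equals 32, so (-17, 22) lies on all three lines and they are concurrent.

Yes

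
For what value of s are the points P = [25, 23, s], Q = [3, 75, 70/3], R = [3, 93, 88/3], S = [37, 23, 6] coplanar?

The points are coplanar iff PQ · (PR × PS) = 0.
Expanding, this is linear in s: (612)s + (-3672) = 0.
So s = 6.

6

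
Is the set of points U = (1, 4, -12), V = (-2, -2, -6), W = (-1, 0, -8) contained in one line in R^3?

Yes

UV = (-3, -6, 6), UW = (-2, -4, 4).
Each component of UW is 2/3 times the corresponding component of UV, so UW = 2/3·UV and the points are collinear.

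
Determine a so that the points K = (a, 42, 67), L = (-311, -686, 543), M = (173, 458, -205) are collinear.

-3

Direction LM = (484, 1144, -748). From the y-coordinate of K, the parameter along the line is τ = (42 − (-686))/1144 = 7/11.
Then a = (-311) + 7/11·(484) = -3.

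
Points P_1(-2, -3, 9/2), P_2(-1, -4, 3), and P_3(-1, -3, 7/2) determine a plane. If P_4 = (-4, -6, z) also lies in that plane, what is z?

The plane through P_1, P_2, P_3 has equation 1x − (1/2)y + 1z = 4.
Substituting P_4: (1)z + (-1) = 4, so z = 5.

5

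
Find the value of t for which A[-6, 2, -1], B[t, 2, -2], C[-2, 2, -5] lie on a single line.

-5

Direction AC = (4, 0, -4). From the z-coordinate of B, the parameter along the line is τ = (-2 − (-1))/(-4) = 1/4.
Then t = (-6) + 1/4·(4) = -5.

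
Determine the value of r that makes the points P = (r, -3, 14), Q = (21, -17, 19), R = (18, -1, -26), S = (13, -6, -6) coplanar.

-16

Coplanarity ⇔ det[PQ; PR; PS] = 0.
Expanding, this is linear in r: (-95)r + (-1520) = 0.
So r = -16.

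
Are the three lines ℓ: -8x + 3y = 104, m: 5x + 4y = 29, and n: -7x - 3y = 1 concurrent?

Yes

The three lines meet at one point iff the augmented coefficient matrix [aᵢ bᵢ cᵢ] has rank < 3, i.e. its determinant vanishes.
Here the determinant is 0.
It vanishes, so the lines are concurrent at (-7, 16).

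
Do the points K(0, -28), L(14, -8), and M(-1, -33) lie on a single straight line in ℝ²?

No

KL = (14, 20), KM = (-1, -5).
Twice the signed area of △KLM is (14)(-5) − (20)(-1) = -50.
The area is nonzero, so the three points are not collinear.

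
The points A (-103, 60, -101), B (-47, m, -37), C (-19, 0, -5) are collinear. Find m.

Direction AC = (84, -60, 96). From the x-coordinate of B, the parameter along the line is τ = (-47 − (-103))/84 = 2/3.
Then m = 60 + 2/3·(-60) = 20.

20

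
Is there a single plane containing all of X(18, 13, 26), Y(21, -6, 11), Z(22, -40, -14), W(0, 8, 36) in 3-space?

A normal to the plane through X, Y, Z is n = XY × XZ = (-35, 60, -83).
The plane has equation n·P = -2008. For W: n·W = -2508.
-2508 ≠ -2008, so W is off the plane.

No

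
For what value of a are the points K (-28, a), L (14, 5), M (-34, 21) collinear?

19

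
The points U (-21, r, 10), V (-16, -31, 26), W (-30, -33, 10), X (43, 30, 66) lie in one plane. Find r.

-12

The points are coplanar iff UV · (UW × UX) = 0.
Expanding, this is linear in r: (384)r + (4608) = 0.
So r = -12.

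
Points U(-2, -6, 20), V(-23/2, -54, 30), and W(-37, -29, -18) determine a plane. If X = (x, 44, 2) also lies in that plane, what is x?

5/2

A normal to the plane is n = UV × UW = (2054, -711, -2923/2).
X lies in the plane iff n · UX = 0.
This gives (2054)x + (-5135) = 0, so x = 5/2.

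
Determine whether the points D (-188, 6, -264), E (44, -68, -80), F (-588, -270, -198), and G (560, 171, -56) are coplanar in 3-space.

No

With D as base: DE = (232, -74, 184), DF = (-400, -276, 66), DG = (748, 165, 208).
DF × DG = (-68298, 132568, 140448).
DE · (DF × DG) = 187264.
Since 187264 ≠ 0, the four points are not coplanar.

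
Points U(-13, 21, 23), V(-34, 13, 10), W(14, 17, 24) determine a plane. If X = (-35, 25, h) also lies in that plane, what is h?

A normal to the plane is n = UV × UW = (-60, -330, 300).
X lies in the plane iff n · UX = 0.
This gives (300)h + (-6900) = 0, so h = 23.

23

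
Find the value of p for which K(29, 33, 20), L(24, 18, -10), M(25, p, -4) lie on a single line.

Direction KL = (-5, -15, -30). From the x-coordinate of M, the parameter along the line is τ = (25 − 29)/(-5) = 4/5.
Then p = 33 + 4/5·(-15) = 21.

21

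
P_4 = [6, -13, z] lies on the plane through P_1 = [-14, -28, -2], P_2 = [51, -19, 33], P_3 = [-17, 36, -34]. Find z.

A normal to the plane is n = P_1P_2 × P_1P_3 = (-2528, 1975, 4187).
P_4 lies in the plane iff n · P_1P_4 = 0.
This gives (4187)z + (-12561) = 0, so z = 3.

3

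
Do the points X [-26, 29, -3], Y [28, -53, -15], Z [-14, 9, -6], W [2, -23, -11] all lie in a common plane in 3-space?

A normal to the plane through X, Y, Z is n = XY × XZ = (6, 18, -96).
The plane has equation n·P = 654. For W: n·W = 654.
Equal, so W lies in the plane and all four are coplanar.

Yes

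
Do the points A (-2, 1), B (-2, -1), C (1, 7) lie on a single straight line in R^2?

No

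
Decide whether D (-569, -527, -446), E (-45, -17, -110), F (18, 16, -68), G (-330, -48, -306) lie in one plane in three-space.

No

The four points are coplanar iff the 3×3 determinant with rows DE, DF, DG is zero.
Rows: (524, 510, 336), (587, 543, 378), (239, 479, 140).
Expanding along the first row: (524)(-105042) − (510)(-8162) + (336)(151396) = -10332.
Nonzero ⇒ not coplanar.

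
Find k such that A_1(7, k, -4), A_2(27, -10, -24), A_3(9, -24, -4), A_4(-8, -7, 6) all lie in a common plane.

The points are coplanar iff A_1A_2 · (A_1A_3 × A_1A_4) = 0.
Expanding, this is linear in k: (160)k + (2880) = 0.
So k = -18.

-18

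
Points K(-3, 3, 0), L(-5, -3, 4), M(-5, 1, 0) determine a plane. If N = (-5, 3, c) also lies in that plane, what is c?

-2

The plane through K, L, M has equation 8x − 8y − 8z = -48.
Substituting N: (-8)c + (-64) = -48, so c = -2.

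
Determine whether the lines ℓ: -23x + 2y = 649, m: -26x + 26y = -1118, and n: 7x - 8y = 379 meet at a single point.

The three lines meet at one point iff the augmented coefficient matrix [aᵢ bᵢ cᵢ] has rank < 3, i.e. its determinant vanishes.
Here the determinant is 0.
It vanishes, so the lines are concurrent at (-35, -78).

Yes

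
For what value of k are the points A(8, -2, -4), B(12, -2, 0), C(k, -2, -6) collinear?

6

Collinearity requires AB × AC = 0; each component is linear in k.
The y-component gives (4)k + (-24) = 0, so k = 6.
The remaining components then also vanish.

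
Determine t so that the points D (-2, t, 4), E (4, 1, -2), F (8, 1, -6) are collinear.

1

Collinearity requires DE × DF = 0; each component is linear in t.
The x-component gives (4)t + (-4) = 0, so t = 1.
The remaining components then also vanish.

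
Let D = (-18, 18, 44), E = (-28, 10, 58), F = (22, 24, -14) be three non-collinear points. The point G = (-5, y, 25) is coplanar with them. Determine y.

18

The plane through D, E, F has equation 380x − 20y + 260z = 4240.
Substituting G: (-20)y + (4600) = 4240, so y = 18.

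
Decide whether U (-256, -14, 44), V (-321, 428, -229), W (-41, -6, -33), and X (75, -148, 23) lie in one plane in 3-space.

Yes

With U as base: UV = (-65, 442, -273), UW = (215, 8, -77), UX = (331, -134, -21).
UW × UX = (-10486, -20972, -31458).
UV · (UW × UX) = 0.
The scalar triple product vanishes, so the four points are coplanar.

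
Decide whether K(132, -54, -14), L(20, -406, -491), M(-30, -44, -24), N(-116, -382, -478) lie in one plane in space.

With K as base: KL = (-112, -352, -477), KM = (-162, 10, -10), KN = (-248, -328, -464).
KM × KN = (-7920, -72688, 55616).
KL · (KM × KN) = -55616.
Since -55616 ≠ 0, the four points are not coplanar.

No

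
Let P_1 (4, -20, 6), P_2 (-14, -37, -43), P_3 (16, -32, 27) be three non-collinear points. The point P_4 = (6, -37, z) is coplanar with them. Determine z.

Coplanarity requires P_1P_2 · (P_1P_3 × P_1P_4) = 0.
P_1P_2 = (-18, -17, -49), P_1P_3 = (12, -12, 21); the triple product is linear in z with coefficient 420 and constant term -840.
Setting it to zero: z = 2.

2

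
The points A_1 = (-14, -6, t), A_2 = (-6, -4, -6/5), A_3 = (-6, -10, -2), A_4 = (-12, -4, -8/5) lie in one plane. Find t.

-2

The points are coplanar iff A_1A_2 · (A_1A_3 × A_1A_4) = 0.
Expanding, this is linear in t: (36)t + (72) = 0.
So t = -2.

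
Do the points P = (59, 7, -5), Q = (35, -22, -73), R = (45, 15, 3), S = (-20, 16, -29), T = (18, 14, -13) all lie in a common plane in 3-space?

The plane through P, Q, R has normal n = PQ × PR = (312, 1144, -598) and equation n·X = 29406.
Checking the remaining points: n·S = 29406, n·T = 29406.
All equal 29406, so all 5 points lie in one plane.

Yes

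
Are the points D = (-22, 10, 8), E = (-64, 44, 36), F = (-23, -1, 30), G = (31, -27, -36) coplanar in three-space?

No

With D as base: DE = (-42, 34, 28), DF = (-1, -11, 22), DG = (53, -37, -44).
DF × DG = (1298, 1122, 620).
DE · (DF × DG) = 992.
Since 992 ≠ 0, the four points are not coplanar.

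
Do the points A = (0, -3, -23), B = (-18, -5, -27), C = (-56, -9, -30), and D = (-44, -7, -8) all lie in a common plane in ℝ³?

A normal to the plane through A, B, C is n = AB × AC = (-10, 98, -4).
The plane has equation n·P = -202. For D: n·D = -214.
-214 ≠ -202, so D is off the plane.

No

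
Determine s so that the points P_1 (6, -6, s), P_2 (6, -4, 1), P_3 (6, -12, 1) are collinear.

Direction P_2P_3 = (0, -8, 0). From the y-coordinate of P_1, the parameter along the line is τ = (-6 − (-4))/(-8) = 1/4.
Then s = 1 + 1/4·(0) = 1.

1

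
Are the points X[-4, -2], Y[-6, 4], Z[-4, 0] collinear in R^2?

No

XY = (-2, 6), XZ = (0, 2).
Twice the signed area of △XYZ is (-2)(2) − (6)(0) = -4.
The area is nonzero, so the three points are not collinear.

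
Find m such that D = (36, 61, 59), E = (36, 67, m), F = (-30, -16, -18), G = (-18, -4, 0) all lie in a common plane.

Coplanarity ⇔ det[DE; DF; DG] = 0.
Expanding, this is linear in m: (132)m + (-6204) = 0.
So m = 47.

47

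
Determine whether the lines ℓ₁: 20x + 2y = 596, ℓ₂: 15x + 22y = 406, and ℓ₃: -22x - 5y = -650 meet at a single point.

Yes

Intersecting ℓ₁ and ℓ₂: solving the 2×2 system gives (x, y) = (30, -2).
Substitute into ℓ₃: (-22)(30) + (-5)(-2) = -650.
This equals -650, so (30, -2) lies on all three lines and they are concurrent.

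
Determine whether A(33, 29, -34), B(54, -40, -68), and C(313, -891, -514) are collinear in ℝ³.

AB = (21, -69, -34), AC = (280, -920, -480).
Comparing components 2 and 3: (-69)(-480) − (-34)(-920) = 1840 ≠ 0, so AB and AC are not parallel and the points are not collinear.

No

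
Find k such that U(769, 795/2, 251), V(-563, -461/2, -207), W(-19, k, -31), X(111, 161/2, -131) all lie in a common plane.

51/2

Coplanarity ⇔ det[UV; UW; UX] = 0.
Expanding, this is linear in k: (207460)k + (-5290230) = 0.
So k = 51/2.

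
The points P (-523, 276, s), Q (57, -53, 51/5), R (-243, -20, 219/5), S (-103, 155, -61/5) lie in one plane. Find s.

19

Coplanarity ⇔ det[PQ; PR; PS] = 0.
Expanding, this is linear in s: (57120)s + (-1085280) = 0.
So s = 19.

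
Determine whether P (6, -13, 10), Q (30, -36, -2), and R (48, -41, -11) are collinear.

No

PQ = (24, -23, -12), PR = (42, -28, -21).
PQ × PR = (147, 0, 294).
The cross product is nonzero, so the points do not lie on one line.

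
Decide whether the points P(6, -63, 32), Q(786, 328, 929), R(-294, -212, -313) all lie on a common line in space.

No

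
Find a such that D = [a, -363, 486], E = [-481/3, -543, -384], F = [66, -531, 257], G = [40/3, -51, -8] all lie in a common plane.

Coplanarity ⇔ det[DE; DF; DG] = 0.
Expanding, this is linear in a: (310860)a + (-49944840) = 0.
So a = 482/3.

482/3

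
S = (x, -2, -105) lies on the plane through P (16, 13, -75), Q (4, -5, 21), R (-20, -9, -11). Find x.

-38

A normal to the plane is n = PQ × PR = (960, -2688, -384).
S lies in the plane iff n · PS = 0.
This gives (960)x + (36480) = 0, so x = -38.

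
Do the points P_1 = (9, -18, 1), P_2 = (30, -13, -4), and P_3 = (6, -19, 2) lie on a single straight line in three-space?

P_1P_2 = (21, 5, -5), P_1P_3 = (-3, -1, 1).
Comparing components 3 and 1: (-5)(-3) − (21)(1) = -6 ≠ 0, so P_1P_2 and P_1P_3 are not parallel and the points are not collinear.

No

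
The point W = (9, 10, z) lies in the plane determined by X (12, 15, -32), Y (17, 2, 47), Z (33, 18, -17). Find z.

The plane through X, Y, Z has equation −432x + 1584y + 288z = 9360.
Substituting W: (288)z + (11952) = 9360, so z = -9.

-9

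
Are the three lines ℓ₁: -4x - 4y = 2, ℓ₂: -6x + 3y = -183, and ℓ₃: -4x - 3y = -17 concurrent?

No

Intersecting ℓ₁ and ℓ₂: solving the 2×2 system gives (x, y) = (121/6, -62/3).
Substitute into ℓ₃: (-4)(121/6) + (-3)(-62/3) = -56/3.
But ℓ₃ requires -17 ≠ -56/3, so the three lines have no common point.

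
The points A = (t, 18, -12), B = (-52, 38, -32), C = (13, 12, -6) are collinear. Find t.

-2

Direction BC = (65, -26, 26). From the y-coordinate of A, the parameter along the line is τ = (18 − 38)/(-26) = 10/13.
Then t = (-52) + 10/13·(65) = -2.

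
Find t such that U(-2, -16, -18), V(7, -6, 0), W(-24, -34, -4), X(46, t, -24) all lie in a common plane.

26

Coplanarity ⇔ det[UV; UW; UX] = 0.
Expanding, this is linear in t: (-522)t + (13572) = 0.
So t = 26.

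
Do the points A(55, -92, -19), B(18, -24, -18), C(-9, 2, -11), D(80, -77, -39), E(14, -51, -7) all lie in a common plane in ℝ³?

The plane through A, B, C has normal n = AB × AC = (450, 232, 874) and equation n·P = -13200.
Checking the remaining points: n·D = -15950, n·E = -11650.
Since n·D = -15950 ≠ -13200, D is off the plane and the points are not all coplanar.

No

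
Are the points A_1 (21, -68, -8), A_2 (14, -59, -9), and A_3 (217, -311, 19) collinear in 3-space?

No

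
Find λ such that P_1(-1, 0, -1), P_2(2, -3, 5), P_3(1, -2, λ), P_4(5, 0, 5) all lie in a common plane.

3

Coplanarity ⇔ det[P_1P_2; P_1P_3; P_1P_4] = 0.
Expanding, this is linear in λ: (-18)λ + (54) = 0.
So λ = 3.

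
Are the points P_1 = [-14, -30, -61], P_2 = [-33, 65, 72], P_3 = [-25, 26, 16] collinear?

No

P_1P_2 = (-19, 95, 133), P_1P_3 = (-11, 56, 77).
P_1P_2 × P_1P_3 = (-133, 0, -19).
The cross product is nonzero, so the points do not lie on one line.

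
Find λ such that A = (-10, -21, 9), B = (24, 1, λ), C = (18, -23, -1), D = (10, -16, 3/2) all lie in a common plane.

-9/2

Coplanarity ⇔ det[AB; AC; AD] = 0.
Expanding, this is linear in λ: (180)λ + (810) = 0.
So λ = -9/2.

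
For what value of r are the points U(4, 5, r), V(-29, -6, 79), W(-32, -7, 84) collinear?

Direction VW = (-3, -1, 5). From the x-coordinate of U, the parameter along the line is τ = (4 − (-29))/(-3) = -11.
Then r = 79 + (-11)·(5) = 24.

24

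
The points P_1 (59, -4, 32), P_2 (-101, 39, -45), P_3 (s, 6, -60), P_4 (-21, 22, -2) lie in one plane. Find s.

-77

Normal to plane P_1P_2P_4: n = (540, 720, -720); plane equation n·P = 5940.
Requiring n·P_3 = 5940: (540)s + (47520) = 5940.
So s = -77.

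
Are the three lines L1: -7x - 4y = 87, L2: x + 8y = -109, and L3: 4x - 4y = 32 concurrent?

Lines aᵢx + bᵢy = cᵢ with pairwise distinct directions are concurrent exactly when det[aᵢ bᵢ cᵢ] = 0.
Here the determinant is 0.
It vanishes, so the lines are concurrent at (-5, -13).

Yes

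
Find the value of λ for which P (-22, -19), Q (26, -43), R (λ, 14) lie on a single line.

-88

Collinearity: (R − P) must be parallel to (Q − P) = (48, -24).
Cross-multiplying the components: (λ − (-22))·(-24) = (33)·(48).
Solving gives λ = -88.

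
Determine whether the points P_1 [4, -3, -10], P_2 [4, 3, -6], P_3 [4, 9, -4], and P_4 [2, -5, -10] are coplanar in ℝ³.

The four points are coplanar iff the 3×3 determinant with rows P_1P_2, P_1P_3, P_1P_4 is zero.
Rows: (0, 6, 4), (0, 12, 6), (-2, -2, 0).
Expanding along the first row: (0)(12) − (6)(12) + (4)(24) = 24.
Nonzero ⇒ not coplanar.

No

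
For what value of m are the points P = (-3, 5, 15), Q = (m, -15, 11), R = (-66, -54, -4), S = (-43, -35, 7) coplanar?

-23

The points are coplanar iff PQ · (PR × PS) = 0.
Expanding, this is linear in m: (-288)m + (-6624) = 0.
So m = -23.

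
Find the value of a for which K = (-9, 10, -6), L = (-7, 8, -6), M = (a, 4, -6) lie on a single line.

Collinearity requires KL × KM = 0; each component is linear in a.
The z-component gives (2)a + (6) = 0, so a = -3.
The remaining components then also vanish.

-3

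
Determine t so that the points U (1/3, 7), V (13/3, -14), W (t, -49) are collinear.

11

Collinearity: (W − U) must be parallel to (V − U) = (4, -21).
Cross-multiplying the components: (t − 1/3)·(-21) = (-56)·(4).
Solving gives t = 11.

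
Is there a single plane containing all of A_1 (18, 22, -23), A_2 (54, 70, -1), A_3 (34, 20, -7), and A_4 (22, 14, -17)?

Yes

The four points are coplanar iff the 3×3 determinant with rows A_1A_2, A_1A_3, A_1A_4 is zero.
Rows: (36, 48, 22), (16, -2, 16), (4, -8, 6).
Expanding along the first row: (36)(116) − (48)(32) + (22)(-120) = 0.
Zero determinant ⇒ coplanar.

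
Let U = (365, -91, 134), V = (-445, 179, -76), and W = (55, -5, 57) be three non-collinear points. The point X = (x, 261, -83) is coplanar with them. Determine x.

-399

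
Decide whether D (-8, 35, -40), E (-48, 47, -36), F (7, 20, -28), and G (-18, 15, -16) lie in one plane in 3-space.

A normal to the plane through D, E, F is n = DE × DF = (204, 540, 420).
The plane has equation n·P = 468. For G: n·G = -2292.
-2292 ≠ 468, so G is off the plane.

No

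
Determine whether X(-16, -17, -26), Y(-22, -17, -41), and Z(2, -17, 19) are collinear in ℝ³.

Yes

XY = (-6, 0, -15), XZ = (18, 0, 45).
XY × XZ = (0, 0, 0).
The cross product vanishes, so the three points are collinear.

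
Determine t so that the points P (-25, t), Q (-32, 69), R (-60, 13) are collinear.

83

Collinearity: (P − Q) must be parallel to (R − Q) = (-28, -56).
Cross-multiplying the components: (t − 69)·(-28) = (7)·(-56).
Solving gives t = 83.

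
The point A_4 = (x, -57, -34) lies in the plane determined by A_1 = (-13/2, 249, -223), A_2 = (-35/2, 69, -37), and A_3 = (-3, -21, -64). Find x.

-4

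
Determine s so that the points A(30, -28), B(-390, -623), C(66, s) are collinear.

Collinearity: (C − A) must be parallel to (B − A) = (-420, -595).
Cross-multiplying the components: (s − (-28))·(-420) = (36)·(-595).
Solving gives s = 23.

23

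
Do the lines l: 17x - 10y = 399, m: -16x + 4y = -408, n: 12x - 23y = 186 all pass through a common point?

Lines aᵢx + bᵢy = cᵢ with pairwise distinct directions are concurrent exactly when det[aᵢ bᵢ cᵢ] = 0.
Here the determinant is 0.
It vanishes, so the lines are concurrent at (27, 6).

Yes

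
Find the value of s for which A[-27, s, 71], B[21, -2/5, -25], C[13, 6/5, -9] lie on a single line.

46/5

Direction BC = (-8, 8/5, 16). From the x-coordinate of A, the parameter along the line is τ = (-27 − 21)/(-8) = 6.
Then s = (-2/5) + 6·(8/5) = 46/5.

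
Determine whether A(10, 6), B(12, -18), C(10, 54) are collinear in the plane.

No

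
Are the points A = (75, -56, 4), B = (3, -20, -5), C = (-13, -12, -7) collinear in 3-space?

Yes

AB = (-72, 36, -9), AC = (-88, 44, -11).
Each component of AC is 11/9 times the corresponding component of AB, so AC = 11/9·AB and the points are collinear.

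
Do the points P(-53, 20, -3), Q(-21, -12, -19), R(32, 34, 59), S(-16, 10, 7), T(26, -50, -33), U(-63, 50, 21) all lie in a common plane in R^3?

The plane through P, Q, R has normal n = PQ × PR = (-1760, -3344, 3168) and equation n·X = 16896.
Checking the remaining points: n·S = 16896, n·T = 16896, n·U = 10208.
Since n·U = 10208 ≠ 16896, U is off the plane and the points are not all coplanar.

No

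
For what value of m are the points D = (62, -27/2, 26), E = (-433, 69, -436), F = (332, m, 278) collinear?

-117/2

Direction DE = (-495, 165/2, -462). From the x-coordinate of F, the parameter along the line is τ = (332 − 62)/(-495) = -6/11.
Then m = (-27/2) + (-6/11)·(165/2) = -117/2.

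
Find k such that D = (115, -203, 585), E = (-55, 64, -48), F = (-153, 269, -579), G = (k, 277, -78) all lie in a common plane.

-534

Normal to plane DEF: n = (-12012, -28236, -8684); plane equation n·P = -729612.
Requiring n·G = -729612: (-12012)k + (-7144020) = -729612.
So k = -534.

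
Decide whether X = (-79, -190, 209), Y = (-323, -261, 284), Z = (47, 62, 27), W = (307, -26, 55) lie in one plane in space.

No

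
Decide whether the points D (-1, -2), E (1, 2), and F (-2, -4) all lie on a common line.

Yes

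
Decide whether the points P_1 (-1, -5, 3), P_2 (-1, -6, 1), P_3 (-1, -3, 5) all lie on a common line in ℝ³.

P_1P_2 = (0, -1, -2), P_1P_3 = (0, 2, 2).
P_1P_2 × P_1P_3 = (2, 0, 0).
The cross product is nonzero, so the points do not lie on one line.

No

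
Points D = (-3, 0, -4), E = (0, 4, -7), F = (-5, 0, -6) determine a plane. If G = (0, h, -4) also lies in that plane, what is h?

2

A normal to the plane is n = DE × DF = (-8, 12, 8).
G lies in the plane iff n · DG = 0.
This gives (12)h + (-24) = 0, so h = 2.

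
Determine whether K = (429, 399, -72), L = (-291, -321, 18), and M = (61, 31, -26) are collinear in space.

Yes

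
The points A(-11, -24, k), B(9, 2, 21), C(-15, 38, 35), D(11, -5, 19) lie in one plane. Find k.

21

The points are coplanar iff AB · (AC × AD) = 0.
Expanding, this is linear in k: (-96)k + (2016) = 0.
So k = 21.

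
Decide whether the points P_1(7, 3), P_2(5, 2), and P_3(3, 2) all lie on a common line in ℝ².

No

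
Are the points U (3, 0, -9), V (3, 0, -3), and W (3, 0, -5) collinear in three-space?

UV = (0, 0, 6), UW = (0, 0, 4).
Each component of UW is 2/3 times the corresponding component of UV, so UW = 2/3·UV and the points are collinear.

Yes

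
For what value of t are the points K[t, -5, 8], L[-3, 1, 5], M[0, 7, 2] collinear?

-6

Direction LM = (3, 6, -3). From the y-coordinate of K, the parameter along the line is τ = (-5 − 1)/6 = -1.
Then t = (-3) + (-1)·(3) = -6.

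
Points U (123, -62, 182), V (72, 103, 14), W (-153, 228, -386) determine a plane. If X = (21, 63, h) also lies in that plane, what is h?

-38

Coplanarity requires UV · (UW × UX) = 0.
UV = (-51, 165, -168), UW = (-276, 290, -568); the triple product is linear in h with coefficient 30750 and constant term 1168500.
Setting it to zero: h = -38.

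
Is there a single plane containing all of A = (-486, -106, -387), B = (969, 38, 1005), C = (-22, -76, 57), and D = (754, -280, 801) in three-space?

The four points are coplanar iff the 3×3 determinant with rows AB, AC, AD is zero.
Rows: (1455, 144, 1392), (464, 30, 444), (1240, -174, 1188).
Expanding along the first row: (1455)(112896) − (144)(672) + (1392)(-117936) = 0.
Zero determinant ⇒ coplanar.

Yes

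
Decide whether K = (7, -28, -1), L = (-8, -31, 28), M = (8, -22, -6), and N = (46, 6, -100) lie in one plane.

No

With K as base: KL = (-15, -3, 29), KM = (1, 6, -5), KN = (39, 34, -99).
KM × KN = (-424, -96, -200).
KL · (KM × KN) = 848.
Since 848 ≠ 0, the four points are not coplanar.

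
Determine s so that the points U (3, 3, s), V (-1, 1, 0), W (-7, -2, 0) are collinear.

0

Collinearity requires UV × UW = 0; each component is linear in s.
The x-component gives (-3)s + (0) = 0, so s = 0.
The remaining components then also vanish.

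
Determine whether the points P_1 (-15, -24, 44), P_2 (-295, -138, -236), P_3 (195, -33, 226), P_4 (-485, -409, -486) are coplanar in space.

A normal to the plane through P_1, P_2, P_3 is n = P_1P_2 × P_1P_3 = (-23268, -7840, 26460).
The plane has equation n·P = 1701420. For P_4: n·P_4 = 1631980.
1631980 ≠ 1701420, so P_4 is off the plane.

No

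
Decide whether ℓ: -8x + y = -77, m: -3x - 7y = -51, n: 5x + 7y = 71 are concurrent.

Yes

Lines aᵢx + bᵢy = cᵢ with pairwise distinct directions are concurrent exactly when det[aᵢ bᵢ cᵢ] = 0.
Here the determinant is 0.
It vanishes, so the lines are concurrent at (10, 3).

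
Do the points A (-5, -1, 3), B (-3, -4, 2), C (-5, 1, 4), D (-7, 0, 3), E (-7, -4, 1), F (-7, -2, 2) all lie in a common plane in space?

The plane through A, B, C has normal n = AB × AC = (-1, -2, 4) and equation n·P = 19.
Checking the remaining points: n·D = 19, n·E = 19, n·F = 19.
All equal 19, so all 6 points lie in one plane.

Yes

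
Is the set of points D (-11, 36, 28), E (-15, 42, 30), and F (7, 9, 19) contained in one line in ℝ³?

DE = (-4, 6, 2), DF = (18, -27, -9).
DE × DF = (0, 0, 0).
The cross product vanishes, so the three points are collinear.

Yes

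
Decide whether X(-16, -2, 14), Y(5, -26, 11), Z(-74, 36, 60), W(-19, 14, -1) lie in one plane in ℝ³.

A normal to the plane through X, Y, Z is n = XY × XZ = (-990, -792, -594).
The plane has equation n·P = 9108. For W: n·W = 8316.
8316 ≠ 9108, so W is off the plane.

No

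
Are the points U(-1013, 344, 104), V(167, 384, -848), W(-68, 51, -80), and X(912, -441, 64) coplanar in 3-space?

A normal to the plane through U, V, W is n = UV × UW = (-286296, -682520, -383540).
The plane has equation n·P = 15342808. For X: n·X = 15342808.
Equal, so X lies in the plane and all four are coplanar.

Yes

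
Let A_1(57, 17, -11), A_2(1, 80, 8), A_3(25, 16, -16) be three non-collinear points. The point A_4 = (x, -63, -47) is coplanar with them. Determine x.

45

The plane through A_1, A_2, A_3 has equation −296x − 888y + 2072z = -54760.
Substituting A_4: (-296)x + (-41440) = -54760, so x = 45.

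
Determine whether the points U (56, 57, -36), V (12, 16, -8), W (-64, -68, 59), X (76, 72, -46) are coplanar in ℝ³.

No

The four points are coplanar iff the 3×3 determinant with rows UV, UW, UX is zero.
Rows: (-44, -41, 28), (-120, -125, 95), (20, 15, -10).
Expanding along the first row: (-44)(-175) − (-41)(-700) + (28)(700) = -1400.
Nonzero ⇒ not coplanar.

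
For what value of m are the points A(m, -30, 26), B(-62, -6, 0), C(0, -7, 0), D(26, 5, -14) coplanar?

The points are coplanar iff AB · (AC × AD) = 0.
Expanding, this is linear in m: (-14)m + (-56) = 0.
So m = -4.

-4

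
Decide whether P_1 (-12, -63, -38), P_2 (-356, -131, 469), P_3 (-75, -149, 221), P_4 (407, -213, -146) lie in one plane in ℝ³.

A normal to the plane through P_1, P_2, P_3 is n = P_1P_2 × P_1P_3 = (25990, 57155, 25300).
The plane has equation n·P = -4874045. For P_4: n·P_4 = -5289885.
-5289885 ≠ -4874045, so P_4 is off the plane.

No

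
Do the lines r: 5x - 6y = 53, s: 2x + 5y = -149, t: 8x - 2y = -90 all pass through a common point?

Yes

Intersecting r and s: solving the 2×2 system gives (x, y) = (-17, -23).
Substitute into t: (8)(-17) + (-2)(-23) = -90.
This equals -90, so (-17, -23) lies on all three lines and they are concurrent.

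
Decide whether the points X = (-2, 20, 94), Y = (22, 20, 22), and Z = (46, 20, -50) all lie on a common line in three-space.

Yes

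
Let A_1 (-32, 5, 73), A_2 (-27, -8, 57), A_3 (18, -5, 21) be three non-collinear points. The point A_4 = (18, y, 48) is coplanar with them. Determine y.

25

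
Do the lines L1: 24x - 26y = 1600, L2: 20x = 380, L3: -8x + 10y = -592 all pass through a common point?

The three lines meet at one point iff the augmented coefficient matrix [aᵢ bᵢ cᵢ] has rank < 3, i.e. its determinant vanishes.
Here the determinant is 0.
It vanishes, so the lines are concurrent at (19, -44).

Yes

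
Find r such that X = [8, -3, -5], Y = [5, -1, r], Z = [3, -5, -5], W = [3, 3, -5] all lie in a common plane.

-5

Coplanarity ⇔ det[XY; XZ; XW] = 0.
Expanding, this is linear in r: (-40)r + (-200) = 0.
So r = -5.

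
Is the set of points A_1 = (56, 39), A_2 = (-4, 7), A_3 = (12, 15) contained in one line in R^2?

A_1A_2 = (-60, -32), A_1A_3 = (-44, -24).
det[A_1A_2; A_1A_3] = (-60)(-24) − (-32)(-44) = 32.
The determinant is nonzero, so they are not collinear.

No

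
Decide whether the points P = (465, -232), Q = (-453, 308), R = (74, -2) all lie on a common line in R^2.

PQ = (-918, 540), PR = (-391, 230).
det[PQ; PR] = (-918)(230) − (540)(-391) = 0.
The determinant is zero, so the points are collinear.

Yes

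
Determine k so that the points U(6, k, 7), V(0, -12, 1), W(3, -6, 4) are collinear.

0

Collinearity requires UV × UW = 0; each component is linear in k.
The x-component gives (-3)k + (0) = 0, so k = 0.
The remaining components then also vanish.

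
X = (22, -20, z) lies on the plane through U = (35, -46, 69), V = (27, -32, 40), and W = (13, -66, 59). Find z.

18

Coplanarity requires UV · (UW × UX) = 0.
UV = (-8, 14, -29), UW = (-22, -20, -10); the triple product is linear in z with coefficient 468 and constant term -8424.
Setting it to zero: z = 18.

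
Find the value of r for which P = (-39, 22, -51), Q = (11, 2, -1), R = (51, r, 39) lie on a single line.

-14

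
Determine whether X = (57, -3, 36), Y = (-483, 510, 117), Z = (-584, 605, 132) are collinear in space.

XY = (-540, 513, 81), XZ = (-641, 608, 96).
Comparing components 3 and 1: (81)(-641) − (-540)(96) = -81 ≠ 0, so XY and XZ are not parallel and the points are not collinear.

No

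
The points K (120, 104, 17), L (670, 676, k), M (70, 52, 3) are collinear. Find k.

Direction KM = (-50, -52, -14). From the x-coordinate of L, the parameter along the line is τ = (670 − 120)/(-50) = -11.
Then k = 17 + (-11)·(-14) = 171.

171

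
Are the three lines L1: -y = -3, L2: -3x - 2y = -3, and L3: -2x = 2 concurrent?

Yes

Intersecting L1 and L2: solving the 2×2 system gives (x, y) = (-1, 3).
Substitute into L3: (-2)(-1) + (0)(3) = 2.
This equals 2, so (-1, 3) lies on all three lines and they are concurrent.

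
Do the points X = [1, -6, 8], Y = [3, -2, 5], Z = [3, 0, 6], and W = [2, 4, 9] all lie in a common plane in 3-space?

The four points are coplanar iff the 3×3 determinant with rows XY, XZ, XW is zero.
Rows: (2, 4, -3), (2, 6, -2), (1, 10, 1).
Expanding along the first row: (2)(26) − (4)(4) + (-3)(14) = -6.
Nonzero ⇒ not coplanar.

No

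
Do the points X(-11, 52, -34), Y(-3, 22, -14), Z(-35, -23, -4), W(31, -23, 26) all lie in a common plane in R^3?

A normal to the plane through X, Y, Z is n = XY × XZ = (600, -720, -1320).
The plane has equation n·P = 840. For W: n·W = 840.
Equal, so W lies in the plane and all four are coplanar.

Yes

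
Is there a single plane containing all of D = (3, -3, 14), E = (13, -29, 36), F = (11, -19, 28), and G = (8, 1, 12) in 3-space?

No

The four points are coplanar iff the 3×3 determinant with rows DE, DF, DG is zero.
Rows: (10, -26, 22), (8, -16, 14), (5, 4, -2).
Expanding along the first row: (10)(-24) − (-26)(-86) + (22)(112) = -12.
Nonzero ⇒ not coplanar.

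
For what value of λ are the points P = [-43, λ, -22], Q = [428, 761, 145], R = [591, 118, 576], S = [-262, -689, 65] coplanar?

Coplanarity ⇔ det[PQ; PR; PS] = 0.
Expanding, this is linear in λ: (284350)λ + (-11374000) = 0.
So λ = 40.

40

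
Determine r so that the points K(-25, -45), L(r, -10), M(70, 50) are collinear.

Collinearity: (L − K) must be parallel to (M − K) = (95, 95).
Cross-multiplying the components: (r − (-25))·(95) = (35)·(95).
Solving gives r = 10.

10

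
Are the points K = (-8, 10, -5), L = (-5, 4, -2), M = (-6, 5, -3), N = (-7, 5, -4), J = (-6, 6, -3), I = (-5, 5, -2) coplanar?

Yes

The plane through K, L, M has normal n = KL × KM = (3, 0, -3) and equation n·P = -9.
Checking the remaining points: n·N = -9, n·J = -9, n·I = -9.
All equal -9, so all 6 points lie in one plane.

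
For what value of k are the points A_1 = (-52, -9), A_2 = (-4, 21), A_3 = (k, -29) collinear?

Collinearity: (A_3 − A_1) must be parallel to (A_2 − A_1) = (48, 30).
Cross-multiplying the components: (k − (-52))·(30) = (-20)·(48).
Solving gives k = -84.

-84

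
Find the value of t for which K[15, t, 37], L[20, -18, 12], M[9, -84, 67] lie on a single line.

-48

Direction LM = (-11, -66, 55). From the x-coordinate of K, the parameter along the line is τ = (15 − 20)/(-11) = 5/11.
Then t = (-18) + 5/11·(-66) = -48.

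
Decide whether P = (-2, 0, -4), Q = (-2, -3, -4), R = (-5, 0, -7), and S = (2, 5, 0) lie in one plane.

Yes

A normal to the plane through P, Q, R is n = PQ × PR = (9, 0, -9).
The plane has equation n·X = 18. For S: n·S = 18.
Equal, so S lies in the plane and all four are coplanar.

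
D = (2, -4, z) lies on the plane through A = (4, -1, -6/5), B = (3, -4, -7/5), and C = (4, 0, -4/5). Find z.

The plane through A, B, C has equation −1x + (2/5)y − 1z = -16/5.
Substituting D: (-1)z + (-18/5) = -16/5, so z = -2/5.

-2/5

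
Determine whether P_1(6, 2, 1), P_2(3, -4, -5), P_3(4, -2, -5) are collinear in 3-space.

P_1P_2 = (-3, -6, -6), P_1P_3 = (-2, -4, -6).
Comparing components 2 and 3: (-6)(-6) − (-6)(-4) = 12 ≠ 0, so P_1P_2 and P_1P_3 are not parallel and the points are not collinear.

No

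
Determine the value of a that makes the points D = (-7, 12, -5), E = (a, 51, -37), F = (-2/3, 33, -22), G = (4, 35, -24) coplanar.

28/3

Normal to plane DFG: n = (-8, -200/3, -256/3); plane equation n·P = -952/3.
Requiring n·E = -952/3: (-8)a + (-728/3) = -952/3.
So a = 28/3.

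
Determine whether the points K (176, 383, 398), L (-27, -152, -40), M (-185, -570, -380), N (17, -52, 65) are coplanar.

The four points are coplanar iff the 3×3 determinant with rows KL, KM, KN is zero.
Rows: (-203, -535, -438), (-361, -953, -778), (-159, -435, -333).
Expanding along the first row: (-203)(-21081) − (-535)(-3489) + (-438)(5508) = 324.
Nonzero ⇒ not coplanar.

No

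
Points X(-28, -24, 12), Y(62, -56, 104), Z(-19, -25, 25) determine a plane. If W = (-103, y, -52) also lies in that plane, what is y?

10

Coplanarity requires XY · (XZ × XW) = 0.
XY = (90, -32, 92), XZ = (9, -1, 13); the triple product is linear in y with coefficient -342 and constant term 3420.
Setting it to zero: y = 10.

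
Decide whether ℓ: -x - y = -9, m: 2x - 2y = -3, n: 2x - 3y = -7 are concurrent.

The three lines meet at one point iff the augmented coefficient matrix [aᵢ bᵢ cᵢ] has rank < 3, i.e. its determinant vanishes.
Here the determinant is 5.
Nonzero, so no common point exists.

No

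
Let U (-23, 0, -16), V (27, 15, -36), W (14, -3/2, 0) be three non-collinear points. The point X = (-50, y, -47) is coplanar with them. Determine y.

9

The plane through U, V, W has equation 210x − 1540y − 630z = 5250.
Substituting X: (-1540)y + (19110) = 5250, so y = 9.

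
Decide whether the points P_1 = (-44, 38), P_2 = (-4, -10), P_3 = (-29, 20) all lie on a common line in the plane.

P_1P_2 = (40, -48), P_1P_3 = (15, -18).
det[P_1P_2; P_1P_3] = (40)(-18) − (-48)(15) = 0.
The determinant is zero, so the points are collinear.

Yes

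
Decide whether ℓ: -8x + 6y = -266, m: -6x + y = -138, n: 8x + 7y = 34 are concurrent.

No

Lines aᵢx + bᵢy = cᵢ with pairwise distinct directions are concurrent exactly when det[aᵢ bᵢ cᵢ] = 0.
Here the determinant is -100.
Nonzero, so no common point exists.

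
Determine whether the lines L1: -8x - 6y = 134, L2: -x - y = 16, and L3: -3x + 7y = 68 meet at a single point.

Lines aᵢx + bᵢy = cᵢ with pairwise distinct directions are concurrent exactly when det[aᵢ bᵢ cᵢ] = 0.
Here the determinant is -20.
Nonzero, so no common point exists.

No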